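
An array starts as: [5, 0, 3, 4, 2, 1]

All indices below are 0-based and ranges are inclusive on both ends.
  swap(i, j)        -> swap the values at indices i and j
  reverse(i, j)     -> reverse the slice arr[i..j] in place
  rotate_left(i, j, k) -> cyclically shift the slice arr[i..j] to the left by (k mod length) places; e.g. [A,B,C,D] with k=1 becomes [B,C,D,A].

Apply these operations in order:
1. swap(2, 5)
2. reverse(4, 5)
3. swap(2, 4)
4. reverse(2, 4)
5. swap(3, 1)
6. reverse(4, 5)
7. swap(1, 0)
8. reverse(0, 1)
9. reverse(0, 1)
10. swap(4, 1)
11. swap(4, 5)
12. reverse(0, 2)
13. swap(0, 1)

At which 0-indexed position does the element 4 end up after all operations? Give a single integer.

Answer: 2

Derivation:
After 1 (swap(2, 5)): [5, 0, 1, 4, 2, 3]
After 2 (reverse(4, 5)): [5, 0, 1, 4, 3, 2]
After 3 (swap(2, 4)): [5, 0, 3, 4, 1, 2]
After 4 (reverse(2, 4)): [5, 0, 1, 4, 3, 2]
After 5 (swap(3, 1)): [5, 4, 1, 0, 3, 2]
After 6 (reverse(4, 5)): [5, 4, 1, 0, 2, 3]
After 7 (swap(1, 0)): [4, 5, 1, 0, 2, 3]
After 8 (reverse(0, 1)): [5, 4, 1, 0, 2, 3]
After 9 (reverse(0, 1)): [4, 5, 1, 0, 2, 3]
After 10 (swap(4, 1)): [4, 2, 1, 0, 5, 3]
After 11 (swap(4, 5)): [4, 2, 1, 0, 3, 5]
After 12 (reverse(0, 2)): [1, 2, 4, 0, 3, 5]
After 13 (swap(0, 1)): [2, 1, 4, 0, 3, 5]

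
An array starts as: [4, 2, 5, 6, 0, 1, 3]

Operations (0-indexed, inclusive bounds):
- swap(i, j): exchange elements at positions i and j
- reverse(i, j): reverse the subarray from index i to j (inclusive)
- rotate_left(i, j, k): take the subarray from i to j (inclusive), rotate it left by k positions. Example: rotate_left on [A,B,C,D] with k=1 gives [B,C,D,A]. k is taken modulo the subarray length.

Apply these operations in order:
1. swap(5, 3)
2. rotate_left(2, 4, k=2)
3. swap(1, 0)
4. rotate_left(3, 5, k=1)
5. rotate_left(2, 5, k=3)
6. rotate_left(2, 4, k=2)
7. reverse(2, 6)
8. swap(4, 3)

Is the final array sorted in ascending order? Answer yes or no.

Answer: no

Derivation:
After 1 (swap(5, 3)): [4, 2, 5, 1, 0, 6, 3]
After 2 (rotate_left(2, 4, k=2)): [4, 2, 0, 5, 1, 6, 3]
After 3 (swap(1, 0)): [2, 4, 0, 5, 1, 6, 3]
After 4 (rotate_left(3, 5, k=1)): [2, 4, 0, 1, 6, 5, 3]
After 5 (rotate_left(2, 5, k=3)): [2, 4, 5, 0, 1, 6, 3]
After 6 (rotate_left(2, 4, k=2)): [2, 4, 1, 5, 0, 6, 3]
After 7 (reverse(2, 6)): [2, 4, 3, 6, 0, 5, 1]
After 8 (swap(4, 3)): [2, 4, 3, 0, 6, 5, 1]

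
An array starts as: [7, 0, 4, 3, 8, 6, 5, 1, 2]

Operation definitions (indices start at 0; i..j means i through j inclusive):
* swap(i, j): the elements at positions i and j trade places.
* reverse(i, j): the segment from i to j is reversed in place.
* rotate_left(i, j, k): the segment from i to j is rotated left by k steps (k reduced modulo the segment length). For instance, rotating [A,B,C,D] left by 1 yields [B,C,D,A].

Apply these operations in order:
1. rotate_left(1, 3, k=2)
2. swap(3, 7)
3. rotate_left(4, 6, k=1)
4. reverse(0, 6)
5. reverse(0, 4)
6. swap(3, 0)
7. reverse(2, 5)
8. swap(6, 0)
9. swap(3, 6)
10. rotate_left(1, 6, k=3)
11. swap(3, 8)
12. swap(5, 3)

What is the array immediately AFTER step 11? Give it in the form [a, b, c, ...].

Answer: [7, 0, 6, 2, 1, 3, 5, 4, 8]

Derivation:
After 1 (rotate_left(1, 3, k=2)): [7, 3, 0, 4, 8, 6, 5, 1, 2]
After 2 (swap(3, 7)): [7, 3, 0, 1, 8, 6, 5, 4, 2]
After 3 (rotate_left(4, 6, k=1)): [7, 3, 0, 1, 6, 5, 8, 4, 2]
After 4 (reverse(0, 6)): [8, 5, 6, 1, 0, 3, 7, 4, 2]
After 5 (reverse(0, 4)): [0, 1, 6, 5, 8, 3, 7, 4, 2]
After 6 (swap(3, 0)): [5, 1, 6, 0, 8, 3, 7, 4, 2]
After 7 (reverse(2, 5)): [5, 1, 3, 8, 0, 6, 7, 4, 2]
After 8 (swap(6, 0)): [7, 1, 3, 8, 0, 6, 5, 4, 2]
After 9 (swap(3, 6)): [7, 1, 3, 5, 0, 6, 8, 4, 2]
After 10 (rotate_left(1, 6, k=3)): [7, 0, 6, 8, 1, 3, 5, 4, 2]
After 11 (swap(3, 8)): [7, 0, 6, 2, 1, 3, 5, 4, 8]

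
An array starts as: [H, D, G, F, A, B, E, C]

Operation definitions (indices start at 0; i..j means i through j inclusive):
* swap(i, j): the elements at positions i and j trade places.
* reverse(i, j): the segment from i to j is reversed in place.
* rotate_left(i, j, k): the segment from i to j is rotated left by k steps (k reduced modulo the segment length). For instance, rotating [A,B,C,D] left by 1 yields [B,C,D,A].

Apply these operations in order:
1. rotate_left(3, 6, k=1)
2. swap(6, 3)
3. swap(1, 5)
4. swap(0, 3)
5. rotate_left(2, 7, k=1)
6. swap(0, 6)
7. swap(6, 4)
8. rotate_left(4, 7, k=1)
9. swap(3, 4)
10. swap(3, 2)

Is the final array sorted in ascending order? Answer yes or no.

After 1 (rotate_left(3, 6, k=1)): [H, D, G, A, B, E, F, C]
After 2 (swap(6, 3)): [H, D, G, F, B, E, A, C]
After 3 (swap(1, 5)): [H, E, G, F, B, D, A, C]
After 4 (swap(0, 3)): [F, E, G, H, B, D, A, C]
After 5 (rotate_left(2, 7, k=1)): [F, E, H, B, D, A, C, G]
After 6 (swap(0, 6)): [C, E, H, B, D, A, F, G]
After 7 (swap(6, 4)): [C, E, H, B, F, A, D, G]
After 8 (rotate_left(4, 7, k=1)): [C, E, H, B, A, D, G, F]
After 9 (swap(3, 4)): [C, E, H, A, B, D, G, F]
After 10 (swap(3, 2)): [C, E, A, H, B, D, G, F]

Answer: no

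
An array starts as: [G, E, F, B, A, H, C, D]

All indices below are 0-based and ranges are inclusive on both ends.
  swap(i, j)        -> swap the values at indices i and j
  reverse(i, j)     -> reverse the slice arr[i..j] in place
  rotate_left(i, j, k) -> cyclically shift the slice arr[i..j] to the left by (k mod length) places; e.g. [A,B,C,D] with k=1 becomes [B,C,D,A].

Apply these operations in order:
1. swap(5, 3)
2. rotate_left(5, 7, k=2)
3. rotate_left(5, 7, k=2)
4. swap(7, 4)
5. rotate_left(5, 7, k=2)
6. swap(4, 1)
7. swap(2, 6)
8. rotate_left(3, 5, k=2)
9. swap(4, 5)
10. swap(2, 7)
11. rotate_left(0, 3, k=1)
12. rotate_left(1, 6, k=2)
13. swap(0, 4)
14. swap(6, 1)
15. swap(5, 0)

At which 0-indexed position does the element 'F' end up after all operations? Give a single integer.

After 1 (swap(5, 3)): [G, E, F, H, A, B, C, D]
After 2 (rotate_left(5, 7, k=2)): [G, E, F, H, A, D, B, C]
After 3 (rotate_left(5, 7, k=2)): [G, E, F, H, A, C, D, B]
After 4 (swap(7, 4)): [G, E, F, H, B, C, D, A]
After 5 (rotate_left(5, 7, k=2)): [G, E, F, H, B, A, C, D]
After 6 (swap(4, 1)): [G, B, F, H, E, A, C, D]
After 7 (swap(2, 6)): [G, B, C, H, E, A, F, D]
After 8 (rotate_left(3, 5, k=2)): [G, B, C, A, H, E, F, D]
After 9 (swap(4, 5)): [G, B, C, A, E, H, F, D]
After 10 (swap(2, 7)): [G, B, D, A, E, H, F, C]
After 11 (rotate_left(0, 3, k=1)): [B, D, A, G, E, H, F, C]
After 12 (rotate_left(1, 6, k=2)): [B, G, E, H, F, D, A, C]
After 13 (swap(0, 4)): [F, G, E, H, B, D, A, C]
After 14 (swap(6, 1)): [F, A, E, H, B, D, G, C]
After 15 (swap(5, 0)): [D, A, E, H, B, F, G, C]

Answer: 5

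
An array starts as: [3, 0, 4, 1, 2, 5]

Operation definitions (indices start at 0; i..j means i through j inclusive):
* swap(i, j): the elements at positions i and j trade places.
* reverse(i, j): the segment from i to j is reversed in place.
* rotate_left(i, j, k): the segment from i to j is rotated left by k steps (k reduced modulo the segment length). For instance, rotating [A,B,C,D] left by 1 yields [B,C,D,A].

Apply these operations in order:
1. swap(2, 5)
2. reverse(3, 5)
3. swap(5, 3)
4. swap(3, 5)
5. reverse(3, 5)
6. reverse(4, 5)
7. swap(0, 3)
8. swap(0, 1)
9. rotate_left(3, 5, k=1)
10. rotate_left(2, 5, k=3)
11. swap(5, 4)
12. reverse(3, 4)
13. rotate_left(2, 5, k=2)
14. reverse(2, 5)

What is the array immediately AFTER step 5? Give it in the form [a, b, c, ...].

Answer: [3, 0, 5, 1, 2, 4]

Derivation:
After 1 (swap(2, 5)): [3, 0, 5, 1, 2, 4]
After 2 (reverse(3, 5)): [3, 0, 5, 4, 2, 1]
After 3 (swap(5, 3)): [3, 0, 5, 1, 2, 4]
After 4 (swap(3, 5)): [3, 0, 5, 4, 2, 1]
After 5 (reverse(3, 5)): [3, 0, 5, 1, 2, 4]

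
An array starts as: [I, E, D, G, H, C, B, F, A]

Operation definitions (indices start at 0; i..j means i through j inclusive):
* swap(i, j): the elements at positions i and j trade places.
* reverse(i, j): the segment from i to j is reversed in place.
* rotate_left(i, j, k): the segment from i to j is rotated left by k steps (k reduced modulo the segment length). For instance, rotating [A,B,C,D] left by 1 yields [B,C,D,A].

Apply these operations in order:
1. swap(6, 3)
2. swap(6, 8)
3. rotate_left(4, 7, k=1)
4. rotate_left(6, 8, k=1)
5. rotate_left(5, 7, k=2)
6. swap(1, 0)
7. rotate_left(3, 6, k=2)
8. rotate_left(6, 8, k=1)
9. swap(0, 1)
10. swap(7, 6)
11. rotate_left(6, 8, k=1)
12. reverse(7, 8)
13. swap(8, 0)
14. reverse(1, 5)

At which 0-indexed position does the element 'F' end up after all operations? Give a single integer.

Answer: 7

Derivation:
After 1 (swap(6, 3)): [I, E, D, B, H, C, G, F, A]
After 2 (swap(6, 8)): [I, E, D, B, H, C, A, F, G]
After 3 (rotate_left(4, 7, k=1)): [I, E, D, B, C, A, F, H, G]
After 4 (rotate_left(6, 8, k=1)): [I, E, D, B, C, A, H, G, F]
After 5 (rotate_left(5, 7, k=2)): [I, E, D, B, C, G, A, H, F]
After 6 (swap(1, 0)): [E, I, D, B, C, G, A, H, F]
After 7 (rotate_left(3, 6, k=2)): [E, I, D, G, A, B, C, H, F]
After 8 (rotate_left(6, 8, k=1)): [E, I, D, G, A, B, H, F, C]
After 9 (swap(0, 1)): [I, E, D, G, A, B, H, F, C]
After 10 (swap(7, 6)): [I, E, D, G, A, B, F, H, C]
After 11 (rotate_left(6, 8, k=1)): [I, E, D, G, A, B, H, C, F]
After 12 (reverse(7, 8)): [I, E, D, G, A, B, H, F, C]
After 13 (swap(8, 0)): [C, E, D, G, A, B, H, F, I]
After 14 (reverse(1, 5)): [C, B, A, G, D, E, H, F, I]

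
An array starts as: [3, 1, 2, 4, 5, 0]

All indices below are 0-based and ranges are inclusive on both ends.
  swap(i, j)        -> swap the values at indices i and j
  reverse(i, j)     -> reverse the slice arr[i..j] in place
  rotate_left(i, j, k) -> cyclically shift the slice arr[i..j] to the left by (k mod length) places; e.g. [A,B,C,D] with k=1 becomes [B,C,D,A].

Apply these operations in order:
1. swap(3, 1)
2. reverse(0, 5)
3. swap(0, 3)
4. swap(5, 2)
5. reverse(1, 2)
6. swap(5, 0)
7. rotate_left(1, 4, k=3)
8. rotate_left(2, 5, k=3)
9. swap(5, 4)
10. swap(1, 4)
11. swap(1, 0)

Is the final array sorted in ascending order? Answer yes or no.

After 1 (swap(3, 1)): [3, 4, 2, 1, 5, 0]
After 2 (reverse(0, 5)): [0, 5, 1, 2, 4, 3]
After 3 (swap(0, 3)): [2, 5, 1, 0, 4, 3]
After 4 (swap(5, 2)): [2, 5, 3, 0, 4, 1]
After 5 (reverse(1, 2)): [2, 3, 5, 0, 4, 1]
After 6 (swap(5, 0)): [1, 3, 5, 0, 4, 2]
After 7 (rotate_left(1, 4, k=3)): [1, 4, 3, 5, 0, 2]
After 8 (rotate_left(2, 5, k=3)): [1, 4, 2, 3, 5, 0]
After 9 (swap(5, 4)): [1, 4, 2, 3, 0, 5]
After 10 (swap(1, 4)): [1, 0, 2, 3, 4, 5]
After 11 (swap(1, 0)): [0, 1, 2, 3, 4, 5]

Answer: yes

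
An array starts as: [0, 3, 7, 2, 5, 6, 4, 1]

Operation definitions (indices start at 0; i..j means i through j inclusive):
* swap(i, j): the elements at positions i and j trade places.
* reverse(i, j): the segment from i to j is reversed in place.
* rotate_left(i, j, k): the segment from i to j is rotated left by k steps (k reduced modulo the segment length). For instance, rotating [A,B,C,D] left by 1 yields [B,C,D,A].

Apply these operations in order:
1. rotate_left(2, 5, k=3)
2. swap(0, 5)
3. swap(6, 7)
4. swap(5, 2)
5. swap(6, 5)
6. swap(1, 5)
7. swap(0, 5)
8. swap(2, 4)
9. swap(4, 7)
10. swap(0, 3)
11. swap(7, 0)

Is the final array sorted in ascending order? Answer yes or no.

After 1 (rotate_left(2, 5, k=3)): [0, 3, 6, 7, 2, 5, 4, 1]
After 2 (swap(0, 5)): [5, 3, 6, 7, 2, 0, 4, 1]
After 3 (swap(6, 7)): [5, 3, 6, 7, 2, 0, 1, 4]
After 4 (swap(5, 2)): [5, 3, 0, 7, 2, 6, 1, 4]
After 5 (swap(6, 5)): [5, 3, 0, 7, 2, 1, 6, 4]
After 6 (swap(1, 5)): [5, 1, 0, 7, 2, 3, 6, 4]
After 7 (swap(0, 5)): [3, 1, 0, 7, 2, 5, 6, 4]
After 8 (swap(2, 4)): [3, 1, 2, 7, 0, 5, 6, 4]
After 9 (swap(4, 7)): [3, 1, 2, 7, 4, 5, 6, 0]
After 10 (swap(0, 3)): [7, 1, 2, 3, 4, 5, 6, 0]
After 11 (swap(7, 0)): [0, 1, 2, 3, 4, 5, 6, 7]

Answer: yes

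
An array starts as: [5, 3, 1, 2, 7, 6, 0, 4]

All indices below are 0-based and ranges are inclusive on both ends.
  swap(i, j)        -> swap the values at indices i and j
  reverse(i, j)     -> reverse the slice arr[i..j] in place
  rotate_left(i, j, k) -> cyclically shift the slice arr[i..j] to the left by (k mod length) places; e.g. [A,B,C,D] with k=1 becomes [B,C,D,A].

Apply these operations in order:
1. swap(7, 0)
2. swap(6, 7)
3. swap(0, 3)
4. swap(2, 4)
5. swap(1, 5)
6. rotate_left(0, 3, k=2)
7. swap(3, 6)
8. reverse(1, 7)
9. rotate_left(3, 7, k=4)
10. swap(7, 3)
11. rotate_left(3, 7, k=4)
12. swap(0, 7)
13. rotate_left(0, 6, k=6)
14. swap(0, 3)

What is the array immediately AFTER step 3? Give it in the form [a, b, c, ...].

Answer: [2, 3, 1, 4, 7, 6, 5, 0]

Derivation:
After 1 (swap(7, 0)): [4, 3, 1, 2, 7, 6, 0, 5]
After 2 (swap(6, 7)): [4, 3, 1, 2, 7, 6, 5, 0]
After 3 (swap(0, 3)): [2, 3, 1, 4, 7, 6, 5, 0]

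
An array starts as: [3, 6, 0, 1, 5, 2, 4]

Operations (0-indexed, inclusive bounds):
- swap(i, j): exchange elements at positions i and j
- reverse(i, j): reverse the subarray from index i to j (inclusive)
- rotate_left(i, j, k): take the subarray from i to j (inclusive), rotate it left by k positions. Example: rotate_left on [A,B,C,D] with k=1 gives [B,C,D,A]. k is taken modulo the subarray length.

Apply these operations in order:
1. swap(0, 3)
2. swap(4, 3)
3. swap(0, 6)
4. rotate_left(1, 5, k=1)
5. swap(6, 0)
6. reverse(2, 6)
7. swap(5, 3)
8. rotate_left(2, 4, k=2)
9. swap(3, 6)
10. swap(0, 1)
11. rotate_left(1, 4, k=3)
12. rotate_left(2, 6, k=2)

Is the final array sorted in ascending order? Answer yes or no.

Answer: no

Derivation:
After 1 (swap(0, 3)): [1, 6, 0, 3, 5, 2, 4]
After 2 (swap(4, 3)): [1, 6, 0, 5, 3, 2, 4]
After 3 (swap(0, 6)): [4, 6, 0, 5, 3, 2, 1]
After 4 (rotate_left(1, 5, k=1)): [4, 0, 5, 3, 2, 6, 1]
After 5 (swap(6, 0)): [1, 0, 5, 3, 2, 6, 4]
After 6 (reverse(2, 6)): [1, 0, 4, 6, 2, 3, 5]
After 7 (swap(5, 3)): [1, 0, 4, 3, 2, 6, 5]
After 8 (rotate_left(2, 4, k=2)): [1, 0, 2, 4, 3, 6, 5]
After 9 (swap(3, 6)): [1, 0, 2, 5, 3, 6, 4]
After 10 (swap(0, 1)): [0, 1, 2, 5, 3, 6, 4]
After 11 (rotate_left(1, 4, k=3)): [0, 3, 1, 2, 5, 6, 4]
After 12 (rotate_left(2, 6, k=2)): [0, 3, 5, 6, 4, 1, 2]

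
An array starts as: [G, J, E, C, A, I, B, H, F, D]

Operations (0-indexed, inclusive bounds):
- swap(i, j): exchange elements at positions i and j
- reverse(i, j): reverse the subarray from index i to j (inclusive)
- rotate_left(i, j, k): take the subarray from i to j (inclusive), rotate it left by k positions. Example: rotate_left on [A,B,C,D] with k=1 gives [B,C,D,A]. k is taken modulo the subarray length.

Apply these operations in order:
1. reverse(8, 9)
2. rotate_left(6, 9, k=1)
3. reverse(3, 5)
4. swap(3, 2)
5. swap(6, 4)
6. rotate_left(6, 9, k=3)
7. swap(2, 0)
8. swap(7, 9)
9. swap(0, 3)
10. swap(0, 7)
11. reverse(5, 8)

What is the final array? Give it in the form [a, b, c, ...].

Answer: [F, J, G, I, H, D, E, B, C, A]

Derivation:
After 1 (reverse(8, 9)): [G, J, E, C, A, I, B, H, D, F]
After 2 (rotate_left(6, 9, k=1)): [G, J, E, C, A, I, H, D, F, B]
After 3 (reverse(3, 5)): [G, J, E, I, A, C, H, D, F, B]
After 4 (swap(3, 2)): [G, J, I, E, A, C, H, D, F, B]
After 5 (swap(6, 4)): [G, J, I, E, H, C, A, D, F, B]
After 6 (rotate_left(6, 9, k=3)): [G, J, I, E, H, C, B, A, D, F]
After 7 (swap(2, 0)): [I, J, G, E, H, C, B, A, D, F]
After 8 (swap(7, 9)): [I, J, G, E, H, C, B, F, D, A]
After 9 (swap(0, 3)): [E, J, G, I, H, C, B, F, D, A]
After 10 (swap(0, 7)): [F, J, G, I, H, C, B, E, D, A]
After 11 (reverse(5, 8)): [F, J, G, I, H, D, E, B, C, A]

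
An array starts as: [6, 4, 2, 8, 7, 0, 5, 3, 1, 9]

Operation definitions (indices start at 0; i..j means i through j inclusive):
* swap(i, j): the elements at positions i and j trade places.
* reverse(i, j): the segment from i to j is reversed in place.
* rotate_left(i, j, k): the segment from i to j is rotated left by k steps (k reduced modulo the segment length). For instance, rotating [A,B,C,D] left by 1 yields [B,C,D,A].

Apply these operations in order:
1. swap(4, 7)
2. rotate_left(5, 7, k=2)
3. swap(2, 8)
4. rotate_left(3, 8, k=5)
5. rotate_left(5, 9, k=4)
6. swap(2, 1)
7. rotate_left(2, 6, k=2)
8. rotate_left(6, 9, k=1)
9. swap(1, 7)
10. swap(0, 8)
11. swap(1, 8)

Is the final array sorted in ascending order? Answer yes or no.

Answer: no

Derivation:
After 1 (swap(4, 7)): [6, 4, 2, 8, 3, 0, 5, 7, 1, 9]
After 2 (rotate_left(5, 7, k=2)): [6, 4, 2, 8, 3, 7, 0, 5, 1, 9]
After 3 (swap(2, 8)): [6, 4, 1, 8, 3, 7, 0, 5, 2, 9]
After 4 (rotate_left(3, 8, k=5)): [6, 4, 1, 2, 8, 3, 7, 0, 5, 9]
After 5 (rotate_left(5, 9, k=4)): [6, 4, 1, 2, 8, 9, 3, 7, 0, 5]
After 6 (swap(2, 1)): [6, 1, 4, 2, 8, 9, 3, 7, 0, 5]
After 7 (rotate_left(2, 6, k=2)): [6, 1, 8, 9, 3, 4, 2, 7, 0, 5]
After 8 (rotate_left(6, 9, k=1)): [6, 1, 8, 9, 3, 4, 7, 0, 5, 2]
After 9 (swap(1, 7)): [6, 0, 8, 9, 3, 4, 7, 1, 5, 2]
After 10 (swap(0, 8)): [5, 0, 8, 9, 3, 4, 7, 1, 6, 2]
After 11 (swap(1, 8)): [5, 6, 8, 9, 3, 4, 7, 1, 0, 2]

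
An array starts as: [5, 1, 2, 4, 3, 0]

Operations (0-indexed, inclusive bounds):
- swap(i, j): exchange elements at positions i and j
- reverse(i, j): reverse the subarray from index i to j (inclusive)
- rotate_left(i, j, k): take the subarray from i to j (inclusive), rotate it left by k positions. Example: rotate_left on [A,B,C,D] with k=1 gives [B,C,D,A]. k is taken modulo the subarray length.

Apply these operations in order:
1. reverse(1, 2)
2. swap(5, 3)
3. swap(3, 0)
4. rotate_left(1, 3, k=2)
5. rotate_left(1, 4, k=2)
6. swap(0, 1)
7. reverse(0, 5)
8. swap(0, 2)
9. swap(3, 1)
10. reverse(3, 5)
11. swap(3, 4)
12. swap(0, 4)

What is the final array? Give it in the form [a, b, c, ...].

Answer: [1, 3, 4, 0, 5, 2]

Derivation:
After 1 (reverse(1, 2)): [5, 2, 1, 4, 3, 0]
After 2 (swap(5, 3)): [5, 2, 1, 0, 3, 4]
After 3 (swap(3, 0)): [0, 2, 1, 5, 3, 4]
After 4 (rotate_left(1, 3, k=2)): [0, 5, 2, 1, 3, 4]
After 5 (rotate_left(1, 4, k=2)): [0, 1, 3, 5, 2, 4]
After 6 (swap(0, 1)): [1, 0, 3, 5, 2, 4]
After 7 (reverse(0, 5)): [4, 2, 5, 3, 0, 1]
After 8 (swap(0, 2)): [5, 2, 4, 3, 0, 1]
After 9 (swap(3, 1)): [5, 3, 4, 2, 0, 1]
After 10 (reverse(3, 5)): [5, 3, 4, 1, 0, 2]
After 11 (swap(3, 4)): [5, 3, 4, 0, 1, 2]
After 12 (swap(0, 4)): [1, 3, 4, 0, 5, 2]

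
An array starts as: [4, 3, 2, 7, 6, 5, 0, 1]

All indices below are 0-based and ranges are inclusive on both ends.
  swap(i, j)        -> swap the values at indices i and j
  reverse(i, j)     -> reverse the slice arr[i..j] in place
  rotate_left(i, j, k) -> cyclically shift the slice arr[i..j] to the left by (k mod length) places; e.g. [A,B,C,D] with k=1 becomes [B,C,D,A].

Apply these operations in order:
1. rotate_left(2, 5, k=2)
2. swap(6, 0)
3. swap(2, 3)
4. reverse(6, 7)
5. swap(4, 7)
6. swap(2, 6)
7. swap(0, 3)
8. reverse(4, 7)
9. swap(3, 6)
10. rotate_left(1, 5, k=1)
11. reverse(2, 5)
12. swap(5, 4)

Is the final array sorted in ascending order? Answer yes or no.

Answer: no

Derivation:
After 1 (rotate_left(2, 5, k=2)): [4, 3, 6, 5, 2, 7, 0, 1]
After 2 (swap(6, 0)): [0, 3, 6, 5, 2, 7, 4, 1]
After 3 (swap(2, 3)): [0, 3, 5, 6, 2, 7, 4, 1]
After 4 (reverse(6, 7)): [0, 3, 5, 6, 2, 7, 1, 4]
After 5 (swap(4, 7)): [0, 3, 5, 6, 4, 7, 1, 2]
After 6 (swap(2, 6)): [0, 3, 1, 6, 4, 7, 5, 2]
After 7 (swap(0, 3)): [6, 3, 1, 0, 4, 7, 5, 2]
After 8 (reverse(4, 7)): [6, 3, 1, 0, 2, 5, 7, 4]
After 9 (swap(3, 6)): [6, 3, 1, 7, 2, 5, 0, 4]
After 10 (rotate_left(1, 5, k=1)): [6, 1, 7, 2, 5, 3, 0, 4]
After 11 (reverse(2, 5)): [6, 1, 3, 5, 2, 7, 0, 4]
After 12 (swap(5, 4)): [6, 1, 3, 5, 7, 2, 0, 4]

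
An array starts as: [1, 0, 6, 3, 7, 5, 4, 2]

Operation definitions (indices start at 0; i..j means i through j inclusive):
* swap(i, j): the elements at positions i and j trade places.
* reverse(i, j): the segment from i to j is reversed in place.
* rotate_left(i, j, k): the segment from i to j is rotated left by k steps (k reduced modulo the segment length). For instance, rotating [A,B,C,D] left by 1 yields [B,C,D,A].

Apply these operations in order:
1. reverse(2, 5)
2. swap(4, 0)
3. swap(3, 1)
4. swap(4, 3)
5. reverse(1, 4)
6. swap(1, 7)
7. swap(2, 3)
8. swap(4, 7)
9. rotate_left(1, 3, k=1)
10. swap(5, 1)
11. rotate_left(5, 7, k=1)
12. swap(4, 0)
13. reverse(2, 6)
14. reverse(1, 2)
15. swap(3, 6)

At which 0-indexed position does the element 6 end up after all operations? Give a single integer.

Answer: 2

Derivation:
After 1 (reverse(2, 5)): [1, 0, 5, 7, 3, 6, 4, 2]
After 2 (swap(4, 0)): [3, 0, 5, 7, 1, 6, 4, 2]
After 3 (swap(3, 1)): [3, 7, 5, 0, 1, 6, 4, 2]
After 4 (swap(4, 3)): [3, 7, 5, 1, 0, 6, 4, 2]
After 5 (reverse(1, 4)): [3, 0, 1, 5, 7, 6, 4, 2]
After 6 (swap(1, 7)): [3, 2, 1, 5, 7, 6, 4, 0]
After 7 (swap(2, 3)): [3, 2, 5, 1, 7, 6, 4, 0]
After 8 (swap(4, 7)): [3, 2, 5, 1, 0, 6, 4, 7]
After 9 (rotate_left(1, 3, k=1)): [3, 5, 1, 2, 0, 6, 4, 7]
After 10 (swap(5, 1)): [3, 6, 1, 2, 0, 5, 4, 7]
After 11 (rotate_left(5, 7, k=1)): [3, 6, 1, 2, 0, 4, 7, 5]
After 12 (swap(4, 0)): [0, 6, 1, 2, 3, 4, 7, 5]
After 13 (reverse(2, 6)): [0, 6, 7, 4, 3, 2, 1, 5]
After 14 (reverse(1, 2)): [0, 7, 6, 4, 3, 2, 1, 5]
After 15 (swap(3, 6)): [0, 7, 6, 1, 3, 2, 4, 5]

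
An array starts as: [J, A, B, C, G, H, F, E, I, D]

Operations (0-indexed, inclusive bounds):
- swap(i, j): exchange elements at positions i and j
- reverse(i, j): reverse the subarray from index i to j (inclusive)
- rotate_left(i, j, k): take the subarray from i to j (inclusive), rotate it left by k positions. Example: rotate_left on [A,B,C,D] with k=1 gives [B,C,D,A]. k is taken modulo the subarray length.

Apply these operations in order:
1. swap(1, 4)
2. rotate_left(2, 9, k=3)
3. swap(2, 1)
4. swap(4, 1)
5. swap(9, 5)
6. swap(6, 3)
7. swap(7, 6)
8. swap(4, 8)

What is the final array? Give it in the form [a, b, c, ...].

Answer: [J, E, G, D, C, A, B, F, H, I]

Derivation:
After 1 (swap(1, 4)): [J, G, B, C, A, H, F, E, I, D]
After 2 (rotate_left(2, 9, k=3)): [J, G, H, F, E, I, D, B, C, A]
After 3 (swap(2, 1)): [J, H, G, F, E, I, D, B, C, A]
After 4 (swap(4, 1)): [J, E, G, F, H, I, D, B, C, A]
After 5 (swap(9, 5)): [J, E, G, F, H, A, D, B, C, I]
After 6 (swap(6, 3)): [J, E, G, D, H, A, F, B, C, I]
After 7 (swap(7, 6)): [J, E, G, D, H, A, B, F, C, I]
After 8 (swap(4, 8)): [J, E, G, D, C, A, B, F, H, I]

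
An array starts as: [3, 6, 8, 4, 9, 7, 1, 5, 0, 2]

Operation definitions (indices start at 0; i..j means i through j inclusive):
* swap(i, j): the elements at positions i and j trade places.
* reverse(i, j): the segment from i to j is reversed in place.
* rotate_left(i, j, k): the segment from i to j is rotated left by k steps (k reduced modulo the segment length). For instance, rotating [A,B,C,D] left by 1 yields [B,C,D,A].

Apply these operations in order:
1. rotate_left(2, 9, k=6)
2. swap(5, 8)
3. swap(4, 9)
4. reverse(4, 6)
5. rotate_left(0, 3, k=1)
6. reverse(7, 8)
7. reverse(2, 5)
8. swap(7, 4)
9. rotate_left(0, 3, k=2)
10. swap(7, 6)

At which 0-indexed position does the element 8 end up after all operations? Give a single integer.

After 1 (rotate_left(2, 9, k=6)): [3, 6, 0, 2, 8, 4, 9, 7, 1, 5]
After 2 (swap(5, 8)): [3, 6, 0, 2, 8, 1, 9, 7, 4, 5]
After 3 (swap(4, 9)): [3, 6, 0, 2, 5, 1, 9, 7, 4, 8]
After 4 (reverse(4, 6)): [3, 6, 0, 2, 9, 1, 5, 7, 4, 8]
After 5 (rotate_left(0, 3, k=1)): [6, 0, 2, 3, 9, 1, 5, 7, 4, 8]
After 6 (reverse(7, 8)): [6, 0, 2, 3, 9, 1, 5, 4, 7, 8]
After 7 (reverse(2, 5)): [6, 0, 1, 9, 3, 2, 5, 4, 7, 8]
After 8 (swap(7, 4)): [6, 0, 1, 9, 4, 2, 5, 3, 7, 8]
After 9 (rotate_left(0, 3, k=2)): [1, 9, 6, 0, 4, 2, 5, 3, 7, 8]
After 10 (swap(7, 6)): [1, 9, 6, 0, 4, 2, 3, 5, 7, 8]

Answer: 9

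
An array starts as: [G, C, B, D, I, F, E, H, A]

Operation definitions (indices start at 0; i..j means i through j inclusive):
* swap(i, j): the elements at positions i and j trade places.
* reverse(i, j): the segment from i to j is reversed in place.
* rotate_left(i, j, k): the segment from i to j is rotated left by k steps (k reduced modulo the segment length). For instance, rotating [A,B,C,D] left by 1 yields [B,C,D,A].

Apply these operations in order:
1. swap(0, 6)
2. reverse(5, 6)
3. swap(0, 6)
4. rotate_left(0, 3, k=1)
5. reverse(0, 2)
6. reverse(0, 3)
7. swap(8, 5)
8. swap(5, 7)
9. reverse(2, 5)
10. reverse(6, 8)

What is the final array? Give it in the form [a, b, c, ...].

After 1 (swap(0, 6)): [E, C, B, D, I, F, G, H, A]
After 2 (reverse(5, 6)): [E, C, B, D, I, G, F, H, A]
After 3 (swap(0, 6)): [F, C, B, D, I, G, E, H, A]
After 4 (rotate_left(0, 3, k=1)): [C, B, D, F, I, G, E, H, A]
After 5 (reverse(0, 2)): [D, B, C, F, I, G, E, H, A]
After 6 (reverse(0, 3)): [F, C, B, D, I, G, E, H, A]
After 7 (swap(8, 5)): [F, C, B, D, I, A, E, H, G]
After 8 (swap(5, 7)): [F, C, B, D, I, H, E, A, G]
After 9 (reverse(2, 5)): [F, C, H, I, D, B, E, A, G]
After 10 (reverse(6, 8)): [F, C, H, I, D, B, G, A, E]

Answer: [F, C, H, I, D, B, G, A, E]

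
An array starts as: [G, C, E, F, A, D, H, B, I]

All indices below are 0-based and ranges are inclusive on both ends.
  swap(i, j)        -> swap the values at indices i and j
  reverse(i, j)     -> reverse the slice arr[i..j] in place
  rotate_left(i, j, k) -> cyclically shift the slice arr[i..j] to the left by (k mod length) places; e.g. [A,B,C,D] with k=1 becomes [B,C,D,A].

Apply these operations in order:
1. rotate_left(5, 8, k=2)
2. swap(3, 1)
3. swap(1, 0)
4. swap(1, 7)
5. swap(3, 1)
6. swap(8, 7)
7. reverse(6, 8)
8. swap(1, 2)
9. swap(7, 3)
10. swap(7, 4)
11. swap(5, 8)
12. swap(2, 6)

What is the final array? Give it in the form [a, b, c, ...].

Answer: [F, E, G, H, D, I, C, A, B]

Derivation:
After 1 (rotate_left(5, 8, k=2)): [G, C, E, F, A, B, I, D, H]
After 2 (swap(3, 1)): [G, F, E, C, A, B, I, D, H]
After 3 (swap(1, 0)): [F, G, E, C, A, B, I, D, H]
After 4 (swap(1, 7)): [F, D, E, C, A, B, I, G, H]
After 5 (swap(3, 1)): [F, C, E, D, A, B, I, G, H]
After 6 (swap(8, 7)): [F, C, E, D, A, B, I, H, G]
After 7 (reverse(6, 8)): [F, C, E, D, A, B, G, H, I]
After 8 (swap(1, 2)): [F, E, C, D, A, B, G, H, I]
After 9 (swap(7, 3)): [F, E, C, H, A, B, G, D, I]
After 10 (swap(7, 4)): [F, E, C, H, D, B, G, A, I]
After 11 (swap(5, 8)): [F, E, C, H, D, I, G, A, B]
After 12 (swap(2, 6)): [F, E, G, H, D, I, C, A, B]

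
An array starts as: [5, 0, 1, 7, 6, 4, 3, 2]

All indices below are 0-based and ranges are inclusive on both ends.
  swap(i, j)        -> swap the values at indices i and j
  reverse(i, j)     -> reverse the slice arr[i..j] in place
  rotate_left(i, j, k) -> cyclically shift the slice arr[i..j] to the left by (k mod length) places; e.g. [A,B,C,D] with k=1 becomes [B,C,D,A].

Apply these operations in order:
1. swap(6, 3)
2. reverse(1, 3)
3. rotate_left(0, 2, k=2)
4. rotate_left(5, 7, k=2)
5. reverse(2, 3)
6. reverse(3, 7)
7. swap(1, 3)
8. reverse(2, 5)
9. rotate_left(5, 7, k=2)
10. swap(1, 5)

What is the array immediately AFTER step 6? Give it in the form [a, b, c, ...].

After 1 (swap(6, 3)): [5, 0, 1, 3, 6, 4, 7, 2]
After 2 (reverse(1, 3)): [5, 3, 1, 0, 6, 4, 7, 2]
After 3 (rotate_left(0, 2, k=2)): [1, 5, 3, 0, 6, 4, 7, 2]
After 4 (rotate_left(5, 7, k=2)): [1, 5, 3, 0, 6, 2, 4, 7]
After 5 (reverse(2, 3)): [1, 5, 0, 3, 6, 2, 4, 7]
After 6 (reverse(3, 7)): [1, 5, 0, 7, 4, 2, 6, 3]

Answer: [1, 5, 0, 7, 4, 2, 6, 3]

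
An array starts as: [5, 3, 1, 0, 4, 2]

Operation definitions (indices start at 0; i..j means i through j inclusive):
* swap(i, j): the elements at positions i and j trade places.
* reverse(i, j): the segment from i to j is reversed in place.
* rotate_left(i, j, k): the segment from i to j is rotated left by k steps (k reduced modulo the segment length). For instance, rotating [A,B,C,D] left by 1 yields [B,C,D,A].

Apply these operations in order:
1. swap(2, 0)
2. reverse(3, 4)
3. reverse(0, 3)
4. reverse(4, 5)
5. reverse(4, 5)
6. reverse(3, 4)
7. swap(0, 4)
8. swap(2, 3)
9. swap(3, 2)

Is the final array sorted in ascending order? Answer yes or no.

After 1 (swap(2, 0)): [1, 3, 5, 0, 4, 2]
After 2 (reverse(3, 4)): [1, 3, 5, 4, 0, 2]
After 3 (reverse(0, 3)): [4, 5, 3, 1, 0, 2]
After 4 (reverse(4, 5)): [4, 5, 3, 1, 2, 0]
After 5 (reverse(4, 5)): [4, 5, 3, 1, 0, 2]
After 6 (reverse(3, 4)): [4, 5, 3, 0, 1, 2]
After 7 (swap(0, 4)): [1, 5, 3, 0, 4, 2]
After 8 (swap(2, 3)): [1, 5, 0, 3, 4, 2]
After 9 (swap(3, 2)): [1, 5, 3, 0, 4, 2]

Answer: no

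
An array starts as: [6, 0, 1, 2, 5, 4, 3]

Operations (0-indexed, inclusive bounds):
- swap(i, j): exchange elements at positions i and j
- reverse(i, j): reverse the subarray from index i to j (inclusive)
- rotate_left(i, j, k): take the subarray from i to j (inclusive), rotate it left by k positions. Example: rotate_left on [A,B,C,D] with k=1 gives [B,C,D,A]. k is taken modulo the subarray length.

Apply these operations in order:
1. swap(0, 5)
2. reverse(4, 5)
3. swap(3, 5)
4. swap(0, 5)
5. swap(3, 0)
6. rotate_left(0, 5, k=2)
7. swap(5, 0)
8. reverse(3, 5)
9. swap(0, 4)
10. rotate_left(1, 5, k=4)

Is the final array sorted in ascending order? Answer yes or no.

Answer: no

Derivation:
After 1 (swap(0, 5)): [4, 0, 1, 2, 5, 6, 3]
After 2 (reverse(4, 5)): [4, 0, 1, 2, 6, 5, 3]
After 3 (swap(3, 5)): [4, 0, 1, 5, 6, 2, 3]
After 4 (swap(0, 5)): [2, 0, 1, 5, 6, 4, 3]
After 5 (swap(3, 0)): [5, 0, 1, 2, 6, 4, 3]
After 6 (rotate_left(0, 5, k=2)): [1, 2, 6, 4, 5, 0, 3]
After 7 (swap(5, 0)): [0, 2, 6, 4, 5, 1, 3]
After 8 (reverse(3, 5)): [0, 2, 6, 1, 5, 4, 3]
After 9 (swap(0, 4)): [5, 2, 6, 1, 0, 4, 3]
After 10 (rotate_left(1, 5, k=4)): [5, 4, 2, 6, 1, 0, 3]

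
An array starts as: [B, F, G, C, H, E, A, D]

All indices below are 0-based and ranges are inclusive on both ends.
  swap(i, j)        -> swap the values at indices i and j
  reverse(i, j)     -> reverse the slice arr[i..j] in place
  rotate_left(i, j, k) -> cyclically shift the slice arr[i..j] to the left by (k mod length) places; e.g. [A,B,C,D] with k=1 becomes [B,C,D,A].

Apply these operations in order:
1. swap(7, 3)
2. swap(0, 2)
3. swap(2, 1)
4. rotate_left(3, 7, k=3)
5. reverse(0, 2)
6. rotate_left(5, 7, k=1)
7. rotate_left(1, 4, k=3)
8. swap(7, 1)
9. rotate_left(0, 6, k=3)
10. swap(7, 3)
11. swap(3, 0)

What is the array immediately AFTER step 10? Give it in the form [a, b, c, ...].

Answer: [G, A, H, C, F, D, B, E]

Derivation:
After 1 (swap(7, 3)): [B, F, G, D, H, E, A, C]
After 2 (swap(0, 2)): [G, F, B, D, H, E, A, C]
After 3 (swap(2, 1)): [G, B, F, D, H, E, A, C]
After 4 (rotate_left(3, 7, k=3)): [G, B, F, A, C, D, H, E]
After 5 (reverse(0, 2)): [F, B, G, A, C, D, H, E]
After 6 (rotate_left(5, 7, k=1)): [F, B, G, A, C, H, E, D]
After 7 (rotate_left(1, 4, k=3)): [F, C, B, G, A, H, E, D]
After 8 (swap(7, 1)): [F, D, B, G, A, H, E, C]
After 9 (rotate_left(0, 6, k=3)): [G, A, H, E, F, D, B, C]
After 10 (swap(7, 3)): [G, A, H, C, F, D, B, E]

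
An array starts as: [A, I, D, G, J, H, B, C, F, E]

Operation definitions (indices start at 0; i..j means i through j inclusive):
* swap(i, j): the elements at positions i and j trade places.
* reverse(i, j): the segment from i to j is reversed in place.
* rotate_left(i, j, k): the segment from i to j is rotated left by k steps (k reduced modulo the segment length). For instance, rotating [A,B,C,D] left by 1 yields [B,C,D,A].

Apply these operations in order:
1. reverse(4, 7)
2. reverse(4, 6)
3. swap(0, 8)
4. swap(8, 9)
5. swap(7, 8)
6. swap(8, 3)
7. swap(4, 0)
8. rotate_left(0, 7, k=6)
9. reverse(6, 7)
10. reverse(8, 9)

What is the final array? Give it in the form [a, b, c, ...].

Answer: [C, E, H, I, D, J, B, F, A, G]

Derivation:
After 1 (reverse(4, 7)): [A, I, D, G, C, B, H, J, F, E]
After 2 (reverse(4, 6)): [A, I, D, G, H, B, C, J, F, E]
After 3 (swap(0, 8)): [F, I, D, G, H, B, C, J, A, E]
After 4 (swap(8, 9)): [F, I, D, G, H, B, C, J, E, A]
After 5 (swap(7, 8)): [F, I, D, G, H, B, C, E, J, A]
After 6 (swap(8, 3)): [F, I, D, J, H, B, C, E, G, A]
After 7 (swap(4, 0)): [H, I, D, J, F, B, C, E, G, A]
After 8 (rotate_left(0, 7, k=6)): [C, E, H, I, D, J, F, B, G, A]
After 9 (reverse(6, 7)): [C, E, H, I, D, J, B, F, G, A]
After 10 (reverse(8, 9)): [C, E, H, I, D, J, B, F, A, G]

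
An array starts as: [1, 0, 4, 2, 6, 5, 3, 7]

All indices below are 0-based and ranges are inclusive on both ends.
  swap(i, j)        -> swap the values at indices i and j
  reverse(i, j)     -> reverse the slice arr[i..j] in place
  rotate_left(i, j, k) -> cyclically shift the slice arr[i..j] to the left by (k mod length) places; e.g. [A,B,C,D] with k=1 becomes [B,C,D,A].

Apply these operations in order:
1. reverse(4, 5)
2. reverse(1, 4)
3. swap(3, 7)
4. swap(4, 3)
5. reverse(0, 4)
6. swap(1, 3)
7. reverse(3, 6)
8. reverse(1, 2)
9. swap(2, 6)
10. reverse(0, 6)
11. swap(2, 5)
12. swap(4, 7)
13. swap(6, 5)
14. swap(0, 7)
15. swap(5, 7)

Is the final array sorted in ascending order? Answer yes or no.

Answer: yes

Derivation:
After 1 (reverse(4, 5)): [1, 0, 4, 2, 5, 6, 3, 7]
After 2 (reverse(1, 4)): [1, 5, 2, 4, 0, 6, 3, 7]
After 3 (swap(3, 7)): [1, 5, 2, 7, 0, 6, 3, 4]
After 4 (swap(4, 3)): [1, 5, 2, 0, 7, 6, 3, 4]
After 5 (reverse(0, 4)): [7, 0, 2, 5, 1, 6, 3, 4]
After 6 (swap(1, 3)): [7, 5, 2, 0, 1, 6, 3, 4]
After 7 (reverse(3, 6)): [7, 5, 2, 3, 6, 1, 0, 4]
After 8 (reverse(1, 2)): [7, 2, 5, 3, 6, 1, 0, 4]
After 9 (swap(2, 6)): [7, 2, 0, 3, 6, 1, 5, 4]
After 10 (reverse(0, 6)): [5, 1, 6, 3, 0, 2, 7, 4]
After 11 (swap(2, 5)): [5, 1, 2, 3, 0, 6, 7, 4]
After 12 (swap(4, 7)): [5, 1, 2, 3, 4, 6, 7, 0]
After 13 (swap(6, 5)): [5, 1, 2, 3, 4, 7, 6, 0]
After 14 (swap(0, 7)): [0, 1, 2, 3, 4, 7, 6, 5]
After 15 (swap(5, 7)): [0, 1, 2, 3, 4, 5, 6, 7]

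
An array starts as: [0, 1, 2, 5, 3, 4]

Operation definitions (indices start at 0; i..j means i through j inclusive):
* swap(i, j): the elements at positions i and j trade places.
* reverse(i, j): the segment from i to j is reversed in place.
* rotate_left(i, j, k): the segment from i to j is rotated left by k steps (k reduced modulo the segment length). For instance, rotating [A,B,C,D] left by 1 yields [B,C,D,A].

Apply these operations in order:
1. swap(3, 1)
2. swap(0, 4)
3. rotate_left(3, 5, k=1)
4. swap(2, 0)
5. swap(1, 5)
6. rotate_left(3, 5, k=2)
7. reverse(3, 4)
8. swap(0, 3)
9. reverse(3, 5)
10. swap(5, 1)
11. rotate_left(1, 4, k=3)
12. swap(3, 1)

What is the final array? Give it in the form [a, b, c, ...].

After 1 (swap(3, 1)): [0, 5, 2, 1, 3, 4]
After 2 (swap(0, 4)): [3, 5, 2, 1, 0, 4]
After 3 (rotate_left(3, 5, k=1)): [3, 5, 2, 0, 4, 1]
After 4 (swap(2, 0)): [2, 5, 3, 0, 4, 1]
After 5 (swap(1, 5)): [2, 1, 3, 0, 4, 5]
After 6 (rotate_left(3, 5, k=2)): [2, 1, 3, 5, 0, 4]
After 7 (reverse(3, 4)): [2, 1, 3, 0, 5, 4]
After 8 (swap(0, 3)): [0, 1, 3, 2, 5, 4]
After 9 (reverse(3, 5)): [0, 1, 3, 4, 5, 2]
After 10 (swap(5, 1)): [0, 2, 3, 4, 5, 1]
After 11 (rotate_left(1, 4, k=3)): [0, 5, 2, 3, 4, 1]
After 12 (swap(3, 1)): [0, 3, 2, 5, 4, 1]

Answer: [0, 3, 2, 5, 4, 1]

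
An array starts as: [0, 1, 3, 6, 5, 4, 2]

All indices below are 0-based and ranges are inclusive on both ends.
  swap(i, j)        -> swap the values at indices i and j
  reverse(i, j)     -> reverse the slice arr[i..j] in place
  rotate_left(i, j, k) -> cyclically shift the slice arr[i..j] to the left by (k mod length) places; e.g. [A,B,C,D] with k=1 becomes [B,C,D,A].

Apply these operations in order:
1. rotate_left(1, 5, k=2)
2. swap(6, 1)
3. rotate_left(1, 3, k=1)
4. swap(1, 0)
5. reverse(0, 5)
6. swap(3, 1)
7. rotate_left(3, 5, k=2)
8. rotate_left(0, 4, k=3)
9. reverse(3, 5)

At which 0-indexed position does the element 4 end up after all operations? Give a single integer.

Answer: 5

Derivation:
After 1 (rotate_left(1, 5, k=2)): [0, 6, 5, 4, 1, 3, 2]
After 2 (swap(6, 1)): [0, 2, 5, 4, 1, 3, 6]
After 3 (rotate_left(1, 3, k=1)): [0, 5, 4, 2, 1, 3, 6]
After 4 (swap(1, 0)): [5, 0, 4, 2, 1, 3, 6]
After 5 (reverse(0, 5)): [3, 1, 2, 4, 0, 5, 6]
After 6 (swap(3, 1)): [3, 4, 2, 1, 0, 5, 6]
After 7 (rotate_left(3, 5, k=2)): [3, 4, 2, 5, 1, 0, 6]
After 8 (rotate_left(0, 4, k=3)): [5, 1, 3, 4, 2, 0, 6]
After 9 (reverse(3, 5)): [5, 1, 3, 0, 2, 4, 6]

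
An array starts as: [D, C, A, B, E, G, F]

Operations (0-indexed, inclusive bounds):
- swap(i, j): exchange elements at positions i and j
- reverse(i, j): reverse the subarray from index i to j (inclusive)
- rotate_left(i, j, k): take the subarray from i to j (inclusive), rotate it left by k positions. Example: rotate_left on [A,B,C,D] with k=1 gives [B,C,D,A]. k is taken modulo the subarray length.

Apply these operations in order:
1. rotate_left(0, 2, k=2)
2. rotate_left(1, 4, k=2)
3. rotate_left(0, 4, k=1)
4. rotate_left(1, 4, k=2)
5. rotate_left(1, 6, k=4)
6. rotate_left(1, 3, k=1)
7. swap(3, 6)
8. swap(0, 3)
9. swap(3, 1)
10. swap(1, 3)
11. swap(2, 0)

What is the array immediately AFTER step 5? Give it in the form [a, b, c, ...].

Answer: [B, G, F, C, A, E, D]

Derivation:
After 1 (rotate_left(0, 2, k=2)): [A, D, C, B, E, G, F]
After 2 (rotate_left(1, 4, k=2)): [A, B, E, D, C, G, F]
After 3 (rotate_left(0, 4, k=1)): [B, E, D, C, A, G, F]
After 4 (rotate_left(1, 4, k=2)): [B, C, A, E, D, G, F]
After 5 (rotate_left(1, 6, k=4)): [B, G, F, C, A, E, D]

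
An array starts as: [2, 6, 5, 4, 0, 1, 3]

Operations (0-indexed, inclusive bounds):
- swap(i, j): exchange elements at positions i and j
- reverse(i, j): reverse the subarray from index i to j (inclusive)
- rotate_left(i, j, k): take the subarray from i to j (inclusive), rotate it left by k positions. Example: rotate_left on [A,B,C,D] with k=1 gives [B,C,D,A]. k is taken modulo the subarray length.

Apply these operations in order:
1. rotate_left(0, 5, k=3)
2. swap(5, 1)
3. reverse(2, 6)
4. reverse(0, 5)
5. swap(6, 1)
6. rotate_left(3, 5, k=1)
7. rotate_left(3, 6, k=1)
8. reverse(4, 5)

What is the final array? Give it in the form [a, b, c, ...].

After 1 (rotate_left(0, 5, k=3)): [4, 0, 1, 2, 6, 5, 3]
After 2 (swap(5, 1)): [4, 5, 1, 2, 6, 0, 3]
After 3 (reverse(2, 6)): [4, 5, 3, 0, 6, 2, 1]
After 4 (reverse(0, 5)): [2, 6, 0, 3, 5, 4, 1]
After 5 (swap(6, 1)): [2, 1, 0, 3, 5, 4, 6]
After 6 (rotate_left(3, 5, k=1)): [2, 1, 0, 5, 4, 3, 6]
After 7 (rotate_left(3, 6, k=1)): [2, 1, 0, 4, 3, 6, 5]
After 8 (reverse(4, 5)): [2, 1, 0, 4, 6, 3, 5]

Answer: [2, 1, 0, 4, 6, 3, 5]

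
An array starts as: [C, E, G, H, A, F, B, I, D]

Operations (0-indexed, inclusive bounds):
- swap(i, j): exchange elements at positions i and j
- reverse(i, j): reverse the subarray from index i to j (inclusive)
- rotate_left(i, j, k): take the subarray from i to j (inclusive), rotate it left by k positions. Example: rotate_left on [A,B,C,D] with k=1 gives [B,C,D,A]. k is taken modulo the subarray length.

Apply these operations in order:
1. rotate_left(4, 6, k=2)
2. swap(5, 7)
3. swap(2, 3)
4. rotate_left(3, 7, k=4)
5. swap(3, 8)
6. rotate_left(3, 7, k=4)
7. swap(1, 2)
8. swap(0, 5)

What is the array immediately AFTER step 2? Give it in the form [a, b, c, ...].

After 1 (rotate_left(4, 6, k=2)): [C, E, G, H, B, A, F, I, D]
After 2 (swap(5, 7)): [C, E, G, H, B, I, F, A, D]

Answer: [C, E, G, H, B, I, F, A, D]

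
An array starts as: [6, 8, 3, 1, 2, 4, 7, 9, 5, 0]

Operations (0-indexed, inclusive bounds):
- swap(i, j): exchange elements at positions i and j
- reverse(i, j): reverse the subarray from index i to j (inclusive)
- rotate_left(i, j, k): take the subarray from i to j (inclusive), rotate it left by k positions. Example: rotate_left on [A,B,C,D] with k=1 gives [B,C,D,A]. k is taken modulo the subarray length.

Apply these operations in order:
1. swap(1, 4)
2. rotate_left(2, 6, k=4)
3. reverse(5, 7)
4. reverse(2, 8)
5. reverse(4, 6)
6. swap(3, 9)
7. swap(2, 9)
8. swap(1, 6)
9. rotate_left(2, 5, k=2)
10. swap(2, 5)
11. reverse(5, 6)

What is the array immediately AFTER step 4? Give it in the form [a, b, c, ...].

Answer: [6, 2, 5, 8, 4, 9, 1, 3, 7, 0]

Derivation:
After 1 (swap(1, 4)): [6, 2, 3, 1, 8, 4, 7, 9, 5, 0]
After 2 (rotate_left(2, 6, k=4)): [6, 2, 7, 3, 1, 8, 4, 9, 5, 0]
After 3 (reverse(5, 7)): [6, 2, 7, 3, 1, 9, 4, 8, 5, 0]
After 4 (reverse(2, 8)): [6, 2, 5, 8, 4, 9, 1, 3, 7, 0]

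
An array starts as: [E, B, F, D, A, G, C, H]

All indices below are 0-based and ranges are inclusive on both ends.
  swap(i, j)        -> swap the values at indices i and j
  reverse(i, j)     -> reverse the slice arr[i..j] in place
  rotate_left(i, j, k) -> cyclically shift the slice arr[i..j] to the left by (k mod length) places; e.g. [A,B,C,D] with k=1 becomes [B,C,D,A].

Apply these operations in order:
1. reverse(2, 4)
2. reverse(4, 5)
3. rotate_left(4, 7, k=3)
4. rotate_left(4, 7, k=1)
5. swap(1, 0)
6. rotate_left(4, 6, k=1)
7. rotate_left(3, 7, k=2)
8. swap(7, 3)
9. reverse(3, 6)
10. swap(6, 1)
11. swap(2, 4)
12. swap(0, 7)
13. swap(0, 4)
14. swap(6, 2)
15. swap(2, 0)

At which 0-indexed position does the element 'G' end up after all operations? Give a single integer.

After 1 (reverse(2, 4)): [E, B, A, D, F, G, C, H]
After 2 (reverse(4, 5)): [E, B, A, D, G, F, C, H]
After 3 (rotate_left(4, 7, k=3)): [E, B, A, D, H, G, F, C]
After 4 (rotate_left(4, 7, k=1)): [E, B, A, D, G, F, C, H]
After 5 (swap(1, 0)): [B, E, A, D, G, F, C, H]
After 6 (rotate_left(4, 6, k=1)): [B, E, A, D, F, C, G, H]
After 7 (rotate_left(3, 7, k=2)): [B, E, A, C, G, H, D, F]
After 8 (swap(7, 3)): [B, E, A, F, G, H, D, C]
After 9 (reverse(3, 6)): [B, E, A, D, H, G, F, C]
After 10 (swap(6, 1)): [B, F, A, D, H, G, E, C]
After 11 (swap(2, 4)): [B, F, H, D, A, G, E, C]
After 12 (swap(0, 7)): [C, F, H, D, A, G, E, B]
After 13 (swap(0, 4)): [A, F, H, D, C, G, E, B]
After 14 (swap(6, 2)): [A, F, E, D, C, G, H, B]
After 15 (swap(2, 0)): [E, F, A, D, C, G, H, B]

Answer: 5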